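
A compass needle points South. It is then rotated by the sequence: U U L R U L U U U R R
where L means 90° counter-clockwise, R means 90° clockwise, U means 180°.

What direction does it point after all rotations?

Answer: Final heading: West

Derivation:
Start: South
  U (U-turn (180°)) -> North
  U (U-turn (180°)) -> South
  L (left (90° counter-clockwise)) -> East
  R (right (90° clockwise)) -> South
  U (U-turn (180°)) -> North
  L (left (90° counter-clockwise)) -> West
  U (U-turn (180°)) -> East
  U (U-turn (180°)) -> West
  U (U-turn (180°)) -> East
  R (right (90° clockwise)) -> South
  R (right (90° clockwise)) -> West
Final: West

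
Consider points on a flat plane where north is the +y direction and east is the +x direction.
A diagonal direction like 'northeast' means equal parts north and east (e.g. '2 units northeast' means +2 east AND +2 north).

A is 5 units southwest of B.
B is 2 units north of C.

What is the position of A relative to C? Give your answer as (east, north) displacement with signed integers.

Place C at the origin (east=0, north=0).
  B is 2 units north of C: delta (east=+0, north=+2); B at (east=0, north=2).
  A is 5 units southwest of B: delta (east=-5, north=-5); A at (east=-5, north=-3).
Therefore A relative to C: (east=-5, north=-3).

Answer: A is at (east=-5, north=-3) relative to C.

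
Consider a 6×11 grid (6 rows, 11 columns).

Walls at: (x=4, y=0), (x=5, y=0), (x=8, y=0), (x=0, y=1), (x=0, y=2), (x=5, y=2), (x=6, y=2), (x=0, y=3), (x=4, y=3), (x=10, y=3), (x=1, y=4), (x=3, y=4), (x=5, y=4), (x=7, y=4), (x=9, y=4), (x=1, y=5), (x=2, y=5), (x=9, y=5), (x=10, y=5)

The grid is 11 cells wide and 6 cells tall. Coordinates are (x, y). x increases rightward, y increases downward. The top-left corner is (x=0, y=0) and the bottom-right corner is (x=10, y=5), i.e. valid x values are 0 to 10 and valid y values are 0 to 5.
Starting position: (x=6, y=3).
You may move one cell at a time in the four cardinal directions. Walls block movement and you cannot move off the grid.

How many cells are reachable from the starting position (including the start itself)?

Answer: Reachable cells: 44

Derivation:
BFS flood-fill from (x=6, y=3):
  Distance 0: (x=6, y=3)
  Distance 1: (x=5, y=3), (x=7, y=3), (x=6, y=4)
  Distance 2: (x=7, y=2), (x=8, y=3), (x=6, y=5)
  Distance 3: (x=7, y=1), (x=8, y=2), (x=9, y=3), (x=8, y=4), (x=5, y=5), (x=7, y=5)
  Distance 4: (x=7, y=0), (x=6, y=1), (x=8, y=1), (x=9, y=2), (x=4, y=5), (x=8, y=5)
  Distance 5: (x=6, y=0), (x=5, y=1), (x=9, y=1), (x=10, y=2), (x=4, y=4), (x=3, y=5)
  Distance 6: (x=9, y=0), (x=4, y=1), (x=10, y=1)
  Distance 7: (x=10, y=0), (x=3, y=1), (x=4, y=2)
  Distance 8: (x=3, y=0), (x=2, y=1), (x=3, y=2)
  Distance 9: (x=2, y=0), (x=1, y=1), (x=2, y=2), (x=3, y=3)
  Distance 10: (x=1, y=0), (x=1, y=2), (x=2, y=3)
  Distance 11: (x=0, y=0), (x=1, y=3), (x=2, y=4)
Total reachable: 44 (grid has 47 open cells total)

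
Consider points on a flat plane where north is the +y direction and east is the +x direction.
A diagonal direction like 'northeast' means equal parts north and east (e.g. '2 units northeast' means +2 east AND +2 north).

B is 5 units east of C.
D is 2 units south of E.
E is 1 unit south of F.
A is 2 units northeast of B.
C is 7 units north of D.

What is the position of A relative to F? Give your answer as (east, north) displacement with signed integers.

Answer: A is at (east=7, north=6) relative to F.

Derivation:
Place F at the origin (east=0, north=0).
  E is 1 unit south of F: delta (east=+0, north=-1); E at (east=0, north=-1).
  D is 2 units south of E: delta (east=+0, north=-2); D at (east=0, north=-3).
  C is 7 units north of D: delta (east=+0, north=+7); C at (east=0, north=4).
  B is 5 units east of C: delta (east=+5, north=+0); B at (east=5, north=4).
  A is 2 units northeast of B: delta (east=+2, north=+2); A at (east=7, north=6).
Therefore A relative to F: (east=7, north=6).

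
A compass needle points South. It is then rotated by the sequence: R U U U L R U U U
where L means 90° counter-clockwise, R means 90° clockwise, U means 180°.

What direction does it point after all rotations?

Answer: Final heading: West

Derivation:
Start: South
  R (right (90° clockwise)) -> West
  U (U-turn (180°)) -> East
  U (U-turn (180°)) -> West
  U (U-turn (180°)) -> East
  L (left (90° counter-clockwise)) -> North
  R (right (90° clockwise)) -> East
  U (U-turn (180°)) -> West
  U (U-turn (180°)) -> East
  U (U-turn (180°)) -> West
Final: West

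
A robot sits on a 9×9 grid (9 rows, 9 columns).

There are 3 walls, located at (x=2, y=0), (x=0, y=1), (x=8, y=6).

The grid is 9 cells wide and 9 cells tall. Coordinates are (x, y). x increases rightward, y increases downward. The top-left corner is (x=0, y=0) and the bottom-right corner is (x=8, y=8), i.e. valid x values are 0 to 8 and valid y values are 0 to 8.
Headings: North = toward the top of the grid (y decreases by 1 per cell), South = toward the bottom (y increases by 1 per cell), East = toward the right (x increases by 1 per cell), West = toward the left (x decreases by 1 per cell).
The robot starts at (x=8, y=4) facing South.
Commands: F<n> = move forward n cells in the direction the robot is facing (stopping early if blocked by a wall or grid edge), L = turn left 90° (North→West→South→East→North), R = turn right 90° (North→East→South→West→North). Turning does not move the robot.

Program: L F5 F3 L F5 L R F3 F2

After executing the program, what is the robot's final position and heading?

Answer: Final position: (x=8, y=0), facing North

Derivation:
Start: (x=8, y=4), facing South
  L: turn left, now facing East
  F5: move forward 0/5 (blocked), now at (x=8, y=4)
  F3: move forward 0/3 (blocked), now at (x=8, y=4)
  L: turn left, now facing North
  F5: move forward 4/5 (blocked), now at (x=8, y=0)
  L: turn left, now facing West
  R: turn right, now facing North
  F3: move forward 0/3 (blocked), now at (x=8, y=0)
  F2: move forward 0/2 (blocked), now at (x=8, y=0)
Final: (x=8, y=0), facing North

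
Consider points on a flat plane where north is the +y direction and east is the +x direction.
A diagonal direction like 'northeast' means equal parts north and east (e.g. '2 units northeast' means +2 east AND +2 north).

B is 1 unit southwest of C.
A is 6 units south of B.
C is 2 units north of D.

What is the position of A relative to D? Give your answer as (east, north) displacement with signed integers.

Answer: A is at (east=-1, north=-5) relative to D.

Derivation:
Place D at the origin (east=0, north=0).
  C is 2 units north of D: delta (east=+0, north=+2); C at (east=0, north=2).
  B is 1 unit southwest of C: delta (east=-1, north=-1); B at (east=-1, north=1).
  A is 6 units south of B: delta (east=+0, north=-6); A at (east=-1, north=-5).
Therefore A relative to D: (east=-1, north=-5).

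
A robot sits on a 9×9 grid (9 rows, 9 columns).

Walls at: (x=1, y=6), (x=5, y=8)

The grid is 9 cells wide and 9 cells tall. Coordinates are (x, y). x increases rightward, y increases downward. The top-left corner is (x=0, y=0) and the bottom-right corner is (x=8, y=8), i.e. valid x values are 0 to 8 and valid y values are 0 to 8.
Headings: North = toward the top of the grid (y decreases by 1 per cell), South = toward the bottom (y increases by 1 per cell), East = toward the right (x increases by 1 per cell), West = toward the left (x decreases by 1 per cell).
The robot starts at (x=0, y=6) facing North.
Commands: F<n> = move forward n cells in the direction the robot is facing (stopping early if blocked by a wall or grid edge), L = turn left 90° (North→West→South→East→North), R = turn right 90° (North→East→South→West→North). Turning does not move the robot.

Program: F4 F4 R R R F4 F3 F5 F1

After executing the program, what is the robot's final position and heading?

Start: (x=0, y=6), facing North
  F4: move forward 4, now at (x=0, y=2)
  F4: move forward 2/4 (blocked), now at (x=0, y=0)
  R: turn right, now facing East
  R: turn right, now facing South
  R: turn right, now facing West
  F4: move forward 0/4 (blocked), now at (x=0, y=0)
  F3: move forward 0/3 (blocked), now at (x=0, y=0)
  F5: move forward 0/5 (blocked), now at (x=0, y=0)
  F1: move forward 0/1 (blocked), now at (x=0, y=0)
Final: (x=0, y=0), facing West

Answer: Final position: (x=0, y=0), facing West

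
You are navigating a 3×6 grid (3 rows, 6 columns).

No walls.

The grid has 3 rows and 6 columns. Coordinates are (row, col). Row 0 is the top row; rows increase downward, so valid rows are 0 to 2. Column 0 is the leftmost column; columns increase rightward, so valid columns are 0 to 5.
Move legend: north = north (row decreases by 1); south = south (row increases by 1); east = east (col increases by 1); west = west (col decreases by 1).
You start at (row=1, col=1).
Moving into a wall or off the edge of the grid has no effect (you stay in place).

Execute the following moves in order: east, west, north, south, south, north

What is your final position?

Answer: Final position: (row=1, col=1)

Derivation:
Start: (row=1, col=1)
  east (east): (row=1, col=1) -> (row=1, col=2)
  west (west): (row=1, col=2) -> (row=1, col=1)
  north (north): (row=1, col=1) -> (row=0, col=1)
  south (south): (row=0, col=1) -> (row=1, col=1)
  south (south): (row=1, col=1) -> (row=2, col=1)
  north (north): (row=2, col=1) -> (row=1, col=1)
Final: (row=1, col=1)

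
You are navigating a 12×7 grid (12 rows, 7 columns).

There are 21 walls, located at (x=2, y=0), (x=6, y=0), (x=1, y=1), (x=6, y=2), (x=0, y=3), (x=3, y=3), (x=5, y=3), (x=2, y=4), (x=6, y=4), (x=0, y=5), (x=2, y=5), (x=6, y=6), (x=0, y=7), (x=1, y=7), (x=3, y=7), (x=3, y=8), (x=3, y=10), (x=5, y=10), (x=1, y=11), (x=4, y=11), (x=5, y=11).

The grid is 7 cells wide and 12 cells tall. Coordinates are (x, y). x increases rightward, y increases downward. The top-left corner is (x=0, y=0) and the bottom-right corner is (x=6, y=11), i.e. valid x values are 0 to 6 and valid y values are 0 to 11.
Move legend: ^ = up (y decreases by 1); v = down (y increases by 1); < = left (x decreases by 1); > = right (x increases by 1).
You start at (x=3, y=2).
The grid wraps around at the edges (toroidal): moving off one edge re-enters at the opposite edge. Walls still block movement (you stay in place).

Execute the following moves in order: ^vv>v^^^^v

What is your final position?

Start: (x=3, y=2)
  ^ (up): (x=3, y=2) -> (x=3, y=1)
  v (down): (x=3, y=1) -> (x=3, y=2)
  v (down): blocked, stay at (x=3, y=2)
  > (right): (x=3, y=2) -> (x=4, y=2)
  v (down): (x=4, y=2) -> (x=4, y=3)
  ^ (up): (x=4, y=3) -> (x=4, y=2)
  ^ (up): (x=4, y=2) -> (x=4, y=1)
  ^ (up): (x=4, y=1) -> (x=4, y=0)
  ^ (up): blocked, stay at (x=4, y=0)
  v (down): (x=4, y=0) -> (x=4, y=1)
Final: (x=4, y=1)

Answer: Final position: (x=4, y=1)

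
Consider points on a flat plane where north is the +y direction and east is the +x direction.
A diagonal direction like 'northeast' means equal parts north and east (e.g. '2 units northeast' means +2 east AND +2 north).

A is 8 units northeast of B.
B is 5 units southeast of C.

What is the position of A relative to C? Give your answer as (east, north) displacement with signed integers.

Place C at the origin (east=0, north=0).
  B is 5 units southeast of C: delta (east=+5, north=-5); B at (east=5, north=-5).
  A is 8 units northeast of B: delta (east=+8, north=+8); A at (east=13, north=3).
Therefore A relative to C: (east=13, north=3).

Answer: A is at (east=13, north=3) relative to C.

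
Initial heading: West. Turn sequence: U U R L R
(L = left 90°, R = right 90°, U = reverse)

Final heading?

Answer: Final heading: North

Derivation:
Start: West
  U (U-turn (180°)) -> East
  U (U-turn (180°)) -> West
  R (right (90° clockwise)) -> North
  L (left (90° counter-clockwise)) -> West
  R (right (90° clockwise)) -> North
Final: North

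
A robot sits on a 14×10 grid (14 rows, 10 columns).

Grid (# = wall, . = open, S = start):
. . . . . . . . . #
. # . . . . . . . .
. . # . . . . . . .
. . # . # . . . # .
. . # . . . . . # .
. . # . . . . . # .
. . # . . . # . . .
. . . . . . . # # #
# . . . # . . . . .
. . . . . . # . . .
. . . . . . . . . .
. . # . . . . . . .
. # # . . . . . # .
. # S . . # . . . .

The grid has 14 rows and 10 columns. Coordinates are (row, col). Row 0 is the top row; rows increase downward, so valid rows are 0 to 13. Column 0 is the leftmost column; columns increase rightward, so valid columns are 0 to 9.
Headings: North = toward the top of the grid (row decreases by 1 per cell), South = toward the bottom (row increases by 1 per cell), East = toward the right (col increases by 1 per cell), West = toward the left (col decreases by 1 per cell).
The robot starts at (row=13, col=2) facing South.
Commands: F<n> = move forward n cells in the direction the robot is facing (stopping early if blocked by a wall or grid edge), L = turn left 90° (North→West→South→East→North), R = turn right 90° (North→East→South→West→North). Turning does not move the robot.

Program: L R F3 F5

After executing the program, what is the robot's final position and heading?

Start: (row=13, col=2), facing South
  L: turn left, now facing East
  R: turn right, now facing South
  F3: move forward 0/3 (blocked), now at (row=13, col=2)
  F5: move forward 0/5 (blocked), now at (row=13, col=2)
Final: (row=13, col=2), facing South

Answer: Final position: (row=13, col=2), facing South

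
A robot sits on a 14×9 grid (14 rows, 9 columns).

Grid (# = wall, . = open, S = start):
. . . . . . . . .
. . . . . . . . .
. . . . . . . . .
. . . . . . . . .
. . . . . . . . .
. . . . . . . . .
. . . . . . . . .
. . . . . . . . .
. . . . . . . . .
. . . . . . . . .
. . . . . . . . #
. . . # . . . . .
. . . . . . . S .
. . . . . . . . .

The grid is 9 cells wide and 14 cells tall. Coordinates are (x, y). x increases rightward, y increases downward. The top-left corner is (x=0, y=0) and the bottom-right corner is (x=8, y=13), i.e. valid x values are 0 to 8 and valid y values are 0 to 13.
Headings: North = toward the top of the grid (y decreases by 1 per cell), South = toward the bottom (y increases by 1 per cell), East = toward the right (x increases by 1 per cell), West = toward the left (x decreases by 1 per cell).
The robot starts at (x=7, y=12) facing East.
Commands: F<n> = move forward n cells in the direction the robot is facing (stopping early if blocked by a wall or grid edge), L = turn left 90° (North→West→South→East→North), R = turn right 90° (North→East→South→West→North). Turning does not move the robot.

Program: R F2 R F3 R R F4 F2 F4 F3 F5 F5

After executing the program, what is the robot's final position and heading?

Answer: Final position: (x=8, y=13), facing East

Derivation:
Start: (x=7, y=12), facing East
  R: turn right, now facing South
  F2: move forward 1/2 (blocked), now at (x=7, y=13)
  R: turn right, now facing West
  F3: move forward 3, now at (x=4, y=13)
  R: turn right, now facing North
  R: turn right, now facing East
  F4: move forward 4, now at (x=8, y=13)
  F2: move forward 0/2 (blocked), now at (x=8, y=13)
  F4: move forward 0/4 (blocked), now at (x=8, y=13)
  F3: move forward 0/3 (blocked), now at (x=8, y=13)
  F5: move forward 0/5 (blocked), now at (x=8, y=13)
  F5: move forward 0/5 (blocked), now at (x=8, y=13)
Final: (x=8, y=13), facing East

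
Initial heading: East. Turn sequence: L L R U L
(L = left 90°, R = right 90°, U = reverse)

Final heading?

Start: East
  L (left (90° counter-clockwise)) -> North
  L (left (90° counter-clockwise)) -> West
  R (right (90° clockwise)) -> North
  U (U-turn (180°)) -> South
  L (left (90° counter-clockwise)) -> East
Final: East

Answer: Final heading: East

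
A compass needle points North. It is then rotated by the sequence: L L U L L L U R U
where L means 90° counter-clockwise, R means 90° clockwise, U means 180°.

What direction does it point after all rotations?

Start: North
  L (left (90° counter-clockwise)) -> West
  L (left (90° counter-clockwise)) -> South
  U (U-turn (180°)) -> North
  L (left (90° counter-clockwise)) -> West
  L (left (90° counter-clockwise)) -> South
  L (left (90° counter-clockwise)) -> East
  U (U-turn (180°)) -> West
  R (right (90° clockwise)) -> North
  U (U-turn (180°)) -> South
Final: South

Answer: Final heading: South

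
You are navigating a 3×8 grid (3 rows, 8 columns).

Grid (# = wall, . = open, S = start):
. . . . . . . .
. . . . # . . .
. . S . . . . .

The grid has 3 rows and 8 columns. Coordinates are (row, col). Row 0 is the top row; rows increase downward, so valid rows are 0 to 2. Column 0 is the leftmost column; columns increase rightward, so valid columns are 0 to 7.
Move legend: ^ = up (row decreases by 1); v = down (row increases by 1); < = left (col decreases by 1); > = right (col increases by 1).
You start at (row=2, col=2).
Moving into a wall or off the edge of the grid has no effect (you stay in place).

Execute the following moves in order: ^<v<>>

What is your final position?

Answer: Final position: (row=2, col=2)

Derivation:
Start: (row=2, col=2)
  ^ (up): (row=2, col=2) -> (row=1, col=2)
  < (left): (row=1, col=2) -> (row=1, col=1)
  v (down): (row=1, col=1) -> (row=2, col=1)
  < (left): (row=2, col=1) -> (row=2, col=0)
  > (right): (row=2, col=0) -> (row=2, col=1)
  > (right): (row=2, col=1) -> (row=2, col=2)
Final: (row=2, col=2)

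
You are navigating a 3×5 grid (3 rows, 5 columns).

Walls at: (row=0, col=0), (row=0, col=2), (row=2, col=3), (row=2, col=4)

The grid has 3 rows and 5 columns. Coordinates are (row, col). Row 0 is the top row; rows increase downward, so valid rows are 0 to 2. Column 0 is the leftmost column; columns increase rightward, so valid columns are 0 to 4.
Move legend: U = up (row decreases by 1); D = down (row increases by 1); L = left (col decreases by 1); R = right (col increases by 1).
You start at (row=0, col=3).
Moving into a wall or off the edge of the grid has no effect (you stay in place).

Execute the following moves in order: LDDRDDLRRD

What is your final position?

Answer: Final position: (row=1, col=4)

Derivation:
Start: (row=0, col=3)
  L (left): blocked, stay at (row=0, col=3)
  D (down): (row=0, col=3) -> (row=1, col=3)
  D (down): blocked, stay at (row=1, col=3)
  R (right): (row=1, col=3) -> (row=1, col=4)
  D (down): blocked, stay at (row=1, col=4)
  D (down): blocked, stay at (row=1, col=4)
  L (left): (row=1, col=4) -> (row=1, col=3)
  R (right): (row=1, col=3) -> (row=1, col=4)
  R (right): blocked, stay at (row=1, col=4)
  D (down): blocked, stay at (row=1, col=4)
Final: (row=1, col=4)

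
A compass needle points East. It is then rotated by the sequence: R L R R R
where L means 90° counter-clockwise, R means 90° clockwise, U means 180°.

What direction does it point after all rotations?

Start: East
  R (right (90° clockwise)) -> South
  L (left (90° counter-clockwise)) -> East
  R (right (90° clockwise)) -> South
  R (right (90° clockwise)) -> West
  R (right (90° clockwise)) -> North
Final: North

Answer: Final heading: North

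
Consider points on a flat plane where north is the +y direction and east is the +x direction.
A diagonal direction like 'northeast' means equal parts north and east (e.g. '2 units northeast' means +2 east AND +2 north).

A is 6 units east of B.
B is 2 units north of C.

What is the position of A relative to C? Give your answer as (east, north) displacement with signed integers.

Place C at the origin (east=0, north=0).
  B is 2 units north of C: delta (east=+0, north=+2); B at (east=0, north=2).
  A is 6 units east of B: delta (east=+6, north=+0); A at (east=6, north=2).
Therefore A relative to C: (east=6, north=2).

Answer: A is at (east=6, north=2) relative to C.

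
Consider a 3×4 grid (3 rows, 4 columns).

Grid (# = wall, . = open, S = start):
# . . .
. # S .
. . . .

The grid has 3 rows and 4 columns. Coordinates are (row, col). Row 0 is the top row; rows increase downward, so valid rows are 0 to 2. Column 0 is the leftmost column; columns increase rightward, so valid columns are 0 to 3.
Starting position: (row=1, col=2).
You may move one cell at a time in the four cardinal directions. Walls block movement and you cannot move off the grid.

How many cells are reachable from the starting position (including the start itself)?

Answer: Reachable cells: 10

Derivation:
BFS flood-fill from (row=1, col=2):
  Distance 0: (row=1, col=2)
  Distance 1: (row=0, col=2), (row=1, col=3), (row=2, col=2)
  Distance 2: (row=0, col=1), (row=0, col=3), (row=2, col=1), (row=2, col=3)
  Distance 3: (row=2, col=0)
  Distance 4: (row=1, col=0)
Total reachable: 10 (grid has 10 open cells total)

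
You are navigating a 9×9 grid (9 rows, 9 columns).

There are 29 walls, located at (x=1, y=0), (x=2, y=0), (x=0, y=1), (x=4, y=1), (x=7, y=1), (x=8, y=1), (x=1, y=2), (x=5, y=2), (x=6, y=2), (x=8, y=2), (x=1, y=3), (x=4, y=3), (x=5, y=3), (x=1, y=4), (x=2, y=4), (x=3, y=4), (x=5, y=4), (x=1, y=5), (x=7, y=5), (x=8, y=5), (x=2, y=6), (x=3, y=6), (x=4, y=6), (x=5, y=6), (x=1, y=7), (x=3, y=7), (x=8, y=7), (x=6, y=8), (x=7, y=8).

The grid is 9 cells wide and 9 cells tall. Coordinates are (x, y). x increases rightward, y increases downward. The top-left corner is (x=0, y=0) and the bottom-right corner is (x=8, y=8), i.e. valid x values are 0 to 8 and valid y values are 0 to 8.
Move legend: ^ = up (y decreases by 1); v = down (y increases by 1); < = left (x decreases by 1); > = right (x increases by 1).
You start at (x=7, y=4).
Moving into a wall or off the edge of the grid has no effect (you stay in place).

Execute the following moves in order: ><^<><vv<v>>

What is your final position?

Start: (x=7, y=4)
  > (right): (x=7, y=4) -> (x=8, y=4)
  < (left): (x=8, y=4) -> (x=7, y=4)
  ^ (up): (x=7, y=4) -> (x=7, y=3)
  < (left): (x=7, y=3) -> (x=6, y=3)
  > (right): (x=6, y=3) -> (x=7, y=3)
  < (left): (x=7, y=3) -> (x=6, y=3)
  v (down): (x=6, y=3) -> (x=6, y=4)
  v (down): (x=6, y=4) -> (x=6, y=5)
  < (left): (x=6, y=5) -> (x=5, y=5)
  v (down): blocked, stay at (x=5, y=5)
  > (right): (x=5, y=5) -> (x=6, y=5)
  > (right): blocked, stay at (x=6, y=5)
Final: (x=6, y=5)

Answer: Final position: (x=6, y=5)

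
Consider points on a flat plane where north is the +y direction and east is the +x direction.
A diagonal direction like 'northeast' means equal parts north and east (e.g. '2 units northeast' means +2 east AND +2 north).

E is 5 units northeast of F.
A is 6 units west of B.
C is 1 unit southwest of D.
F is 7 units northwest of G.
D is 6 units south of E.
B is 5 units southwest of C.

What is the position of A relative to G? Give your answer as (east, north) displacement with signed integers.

Place G at the origin (east=0, north=0).
  F is 7 units northwest of G: delta (east=-7, north=+7); F at (east=-7, north=7).
  E is 5 units northeast of F: delta (east=+5, north=+5); E at (east=-2, north=12).
  D is 6 units south of E: delta (east=+0, north=-6); D at (east=-2, north=6).
  C is 1 unit southwest of D: delta (east=-1, north=-1); C at (east=-3, north=5).
  B is 5 units southwest of C: delta (east=-5, north=-5); B at (east=-8, north=0).
  A is 6 units west of B: delta (east=-6, north=+0); A at (east=-14, north=0).
Therefore A relative to G: (east=-14, north=0).

Answer: A is at (east=-14, north=0) relative to G.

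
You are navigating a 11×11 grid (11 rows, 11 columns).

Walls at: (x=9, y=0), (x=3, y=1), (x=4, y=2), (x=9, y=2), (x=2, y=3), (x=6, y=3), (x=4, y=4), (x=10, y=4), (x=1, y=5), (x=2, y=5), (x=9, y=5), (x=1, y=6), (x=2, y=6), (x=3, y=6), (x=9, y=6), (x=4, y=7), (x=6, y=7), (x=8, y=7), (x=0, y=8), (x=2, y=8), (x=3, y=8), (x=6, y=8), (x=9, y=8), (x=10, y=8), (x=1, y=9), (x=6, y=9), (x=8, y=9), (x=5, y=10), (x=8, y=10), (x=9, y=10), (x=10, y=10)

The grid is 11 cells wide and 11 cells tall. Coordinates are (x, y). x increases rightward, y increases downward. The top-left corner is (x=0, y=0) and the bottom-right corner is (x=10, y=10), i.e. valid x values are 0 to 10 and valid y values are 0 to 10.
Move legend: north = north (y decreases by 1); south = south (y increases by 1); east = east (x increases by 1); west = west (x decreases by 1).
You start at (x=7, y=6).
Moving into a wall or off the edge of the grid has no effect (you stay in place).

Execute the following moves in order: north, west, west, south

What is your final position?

Answer: Final position: (x=5, y=6)

Derivation:
Start: (x=7, y=6)
  north (north): (x=7, y=6) -> (x=7, y=5)
  west (west): (x=7, y=5) -> (x=6, y=5)
  west (west): (x=6, y=5) -> (x=5, y=5)
  south (south): (x=5, y=5) -> (x=5, y=6)
Final: (x=5, y=6)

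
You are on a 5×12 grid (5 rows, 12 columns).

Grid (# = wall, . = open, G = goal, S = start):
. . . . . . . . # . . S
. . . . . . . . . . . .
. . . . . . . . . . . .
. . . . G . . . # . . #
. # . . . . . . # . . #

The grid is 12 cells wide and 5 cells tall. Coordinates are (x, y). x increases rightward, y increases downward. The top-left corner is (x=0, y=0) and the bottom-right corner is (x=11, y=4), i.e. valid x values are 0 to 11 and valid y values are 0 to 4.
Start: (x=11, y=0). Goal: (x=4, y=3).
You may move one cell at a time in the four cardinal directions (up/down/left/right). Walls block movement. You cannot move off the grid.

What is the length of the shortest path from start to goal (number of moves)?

BFS from (x=11, y=0) until reaching (x=4, y=3):
  Distance 0: (x=11, y=0)
  Distance 1: (x=10, y=0), (x=11, y=1)
  Distance 2: (x=9, y=0), (x=10, y=1), (x=11, y=2)
  Distance 3: (x=9, y=1), (x=10, y=2)
  Distance 4: (x=8, y=1), (x=9, y=2), (x=10, y=3)
  Distance 5: (x=7, y=1), (x=8, y=2), (x=9, y=3), (x=10, y=4)
  Distance 6: (x=7, y=0), (x=6, y=1), (x=7, y=2), (x=9, y=4)
  Distance 7: (x=6, y=0), (x=5, y=1), (x=6, y=2), (x=7, y=3)
  Distance 8: (x=5, y=0), (x=4, y=1), (x=5, y=2), (x=6, y=3), (x=7, y=4)
  Distance 9: (x=4, y=0), (x=3, y=1), (x=4, y=2), (x=5, y=3), (x=6, y=4)
  Distance 10: (x=3, y=0), (x=2, y=1), (x=3, y=2), (x=4, y=3), (x=5, y=4)  <- goal reached here
One shortest path (10 moves): (x=11, y=0) -> (x=10, y=0) -> (x=9, y=0) -> (x=9, y=1) -> (x=8, y=1) -> (x=7, y=1) -> (x=6, y=1) -> (x=5, y=1) -> (x=4, y=1) -> (x=4, y=2) -> (x=4, y=3)

Answer: Shortest path length: 10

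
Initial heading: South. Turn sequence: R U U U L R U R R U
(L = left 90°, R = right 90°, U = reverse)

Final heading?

Start: South
  R (right (90° clockwise)) -> West
  U (U-turn (180°)) -> East
  U (U-turn (180°)) -> West
  U (U-turn (180°)) -> East
  L (left (90° counter-clockwise)) -> North
  R (right (90° clockwise)) -> East
  U (U-turn (180°)) -> West
  R (right (90° clockwise)) -> North
  R (right (90° clockwise)) -> East
  U (U-turn (180°)) -> West
Final: West

Answer: Final heading: West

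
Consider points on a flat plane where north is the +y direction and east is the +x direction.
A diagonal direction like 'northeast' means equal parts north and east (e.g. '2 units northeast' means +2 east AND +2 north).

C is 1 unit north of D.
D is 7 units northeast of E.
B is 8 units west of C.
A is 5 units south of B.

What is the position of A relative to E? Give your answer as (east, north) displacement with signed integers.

Place E at the origin (east=0, north=0).
  D is 7 units northeast of E: delta (east=+7, north=+7); D at (east=7, north=7).
  C is 1 unit north of D: delta (east=+0, north=+1); C at (east=7, north=8).
  B is 8 units west of C: delta (east=-8, north=+0); B at (east=-1, north=8).
  A is 5 units south of B: delta (east=+0, north=-5); A at (east=-1, north=3).
Therefore A relative to E: (east=-1, north=3).

Answer: A is at (east=-1, north=3) relative to E.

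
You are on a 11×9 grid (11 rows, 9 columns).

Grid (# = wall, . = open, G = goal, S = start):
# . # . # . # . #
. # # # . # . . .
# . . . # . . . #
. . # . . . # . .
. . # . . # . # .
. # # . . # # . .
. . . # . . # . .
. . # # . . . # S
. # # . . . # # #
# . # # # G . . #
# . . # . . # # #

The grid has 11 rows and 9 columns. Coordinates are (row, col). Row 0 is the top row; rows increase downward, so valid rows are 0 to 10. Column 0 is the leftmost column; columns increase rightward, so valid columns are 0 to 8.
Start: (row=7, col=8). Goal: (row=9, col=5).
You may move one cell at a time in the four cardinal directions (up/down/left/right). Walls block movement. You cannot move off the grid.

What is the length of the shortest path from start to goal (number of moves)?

BFS from (row=7, col=8) until reaching (row=9, col=5):
  Distance 0: (row=7, col=8)
  Distance 1: (row=6, col=8)
  Distance 2: (row=5, col=8), (row=6, col=7)
  Distance 3: (row=4, col=8), (row=5, col=7)
  Distance 4: (row=3, col=8)
  Distance 5: (row=3, col=7)
  Distance 6: (row=2, col=7)
  Distance 7: (row=1, col=7), (row=2, col=6)
  Distance 8: (row=0, col=7), (row=1, col=6), (row=1, col=8), (row=2, col=5)
  Distance 9: (row=3, col=5)
  Distance 10: (row=3, col=4)
  Distance 11: (row=3, col=3), (row=4, col=4)
  Distance 12: (row=2, col=3), (row=4, col=3), (row=5, col=4)
  Distance 13: (row=2, col=2), (row=5, col=3), (row=6, col=4)
  Distance 14: (row=2, col=1), (row=6, col=5), (row=7, col=4)
  Distance 15: (row=3, col=1), (row=7, col=5), (row=8, col=4)
  Distance 16: (row=3, col=0), (row=4, col=1), (row=7, col=6), (row=8, col=3), (row=8, col=5)
  Distance 17: (row=4, col=0), (row=9, col=5)  <- goal reached here
One shortest path (17 moves): (row=7, col=8) -> (row=6, col=8) -> (row=5, col=8) -> (row=4, col=8) -> (row=3, col=8) -> (row=3, col=7) -> (row=2, col=7) -> (row=2, col=6) -> (row=2, col=5) -> (row=3, col=5) -> (row=3, col=4) -> (row=4, col=4) -> (row=5, col=4) -> (row=6, col=4) -> (row=6, col=5) -> (row=7, col=5) -> (row=8, col=5) -> (row=9, col=5)

Answer: Shortest path length: 17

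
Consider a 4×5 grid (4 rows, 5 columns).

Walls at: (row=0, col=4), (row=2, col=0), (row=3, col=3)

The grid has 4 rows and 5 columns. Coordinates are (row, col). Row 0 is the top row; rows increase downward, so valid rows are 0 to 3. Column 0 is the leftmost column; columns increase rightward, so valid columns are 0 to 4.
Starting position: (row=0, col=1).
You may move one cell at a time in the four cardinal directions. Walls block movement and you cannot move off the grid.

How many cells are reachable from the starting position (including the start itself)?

BFS flood-fill from (row=0, col=1):
  Distance 0: (row=0, col=1)
  Distance 1: (row=0, col=0), (row=0, col=2), (row=1, col=1)
  Distance 2: (row=0, col=3), (row=1, col=0), (row=1, col=2), (row=2, col=1)
  Distance 3: (row=1, col=3), (row=2, col=2), (row=3, col=1)
  Distance 4: (row=1, col=4), (row=2, col=3), (row=3, col=0), (row=3, col=2)
  Distance 5: (row=2, col=4)
  Distance 6: (row=3, col=4)
Total reachable: 17 (grid has 17 open cells total)

Answer: Reachable cells: 17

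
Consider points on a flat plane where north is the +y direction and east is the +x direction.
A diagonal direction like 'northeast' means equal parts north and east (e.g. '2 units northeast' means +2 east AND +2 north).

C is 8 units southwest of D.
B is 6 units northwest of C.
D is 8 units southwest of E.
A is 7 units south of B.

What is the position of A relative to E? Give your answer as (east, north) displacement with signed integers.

Place E at the origin (east=0, north=0).
  D is 8 units southwest of E: delta (east=-8, north=-8); D at (east=-8, north=-8).
  C is 8 units southwest of D: delta (east=-8, north=-8); C at (east=-16, north=-16).
  B is 6 units northwest of C: delta (east=-6, north=+6); B at (east=-22, north=-10).
  A is 7 units south of B: delta (east=+0, north=-7); A at (east=-22, north=-17).
Therefore A relative to E: (east=-22, north=-17).

Answer: A is at (east=-22, north=-17) relative to E.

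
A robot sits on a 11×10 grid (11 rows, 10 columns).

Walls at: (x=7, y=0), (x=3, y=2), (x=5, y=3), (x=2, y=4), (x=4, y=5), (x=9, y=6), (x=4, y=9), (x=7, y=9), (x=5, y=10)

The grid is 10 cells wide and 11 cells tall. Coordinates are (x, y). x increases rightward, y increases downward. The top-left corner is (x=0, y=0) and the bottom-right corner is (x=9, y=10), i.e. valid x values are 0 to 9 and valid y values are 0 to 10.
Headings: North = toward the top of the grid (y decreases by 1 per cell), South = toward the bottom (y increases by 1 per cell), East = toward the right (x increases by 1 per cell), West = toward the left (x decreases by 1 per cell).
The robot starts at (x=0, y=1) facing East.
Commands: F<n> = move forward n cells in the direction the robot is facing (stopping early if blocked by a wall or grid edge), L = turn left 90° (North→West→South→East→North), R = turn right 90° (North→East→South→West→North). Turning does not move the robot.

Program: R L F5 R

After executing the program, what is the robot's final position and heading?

Answer: Final position: (x=5, y=1), facing South

Derivation:
Start: (x=0, y=1), facing East
  R: turn right, now facing South
  L: turn left, now facing East
  F5: move forward 5, now at (x=5, y=1)
  R: turn right, now facing South
Final: (x=5, y=1), facing South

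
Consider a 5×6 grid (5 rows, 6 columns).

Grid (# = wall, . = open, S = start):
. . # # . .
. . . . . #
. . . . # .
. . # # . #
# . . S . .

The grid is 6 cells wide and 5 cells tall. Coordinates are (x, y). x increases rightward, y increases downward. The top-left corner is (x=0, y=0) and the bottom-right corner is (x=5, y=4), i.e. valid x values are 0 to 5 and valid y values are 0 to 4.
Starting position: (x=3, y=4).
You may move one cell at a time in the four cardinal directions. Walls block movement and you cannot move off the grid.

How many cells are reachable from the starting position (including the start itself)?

BFS flood-fill from (x=3, y=4):
  Distance 0: (x=3, y=4)
  Distance 1: (x=2, y=4), (x=4, y=4)
  Distance 2: (x=4, y=3), (x=1, y=4), (x=5, y=4)
  Distance 3: (x=1, y=3)
  Distance 4: (x=1, y=2), (x=0, y=3)
  Distance 5: (x=1, y=1), (x=0, y=2), (x=2, y=2)
  Distance 6: (x=1, y=0), (x=0, y=1), (x=2, y=1), (x=3, y=2)
  Distance 7: (x=0, y=0), (x=3, y=1)
  Distance 8: (x=4, y=1)
  Distance 9: (x=4, y=0)
  Distance 10: (x=5, y=0)
Total reachable: 21 (grid has 22 open cells total)

Answer: Reachable cells: 21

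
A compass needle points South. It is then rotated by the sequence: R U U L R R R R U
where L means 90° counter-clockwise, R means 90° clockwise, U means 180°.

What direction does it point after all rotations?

Answer: Final heading: North

Derivation:
Start: South
  R (right (90° clockwise)) -> West
  U (U-turn (180°)) -> East
  U (U-turn (180°)) -> West
  L (left (90° counter-clockwise)) -> South
  R (right (90° clockwise)) -> West
  R (right (90° clockwise)) -> North
  R (right (90° clockwise)) -> East
  R (right (90° clockwise)) -> South
  U (U-turn (180°)) -> North
Final: North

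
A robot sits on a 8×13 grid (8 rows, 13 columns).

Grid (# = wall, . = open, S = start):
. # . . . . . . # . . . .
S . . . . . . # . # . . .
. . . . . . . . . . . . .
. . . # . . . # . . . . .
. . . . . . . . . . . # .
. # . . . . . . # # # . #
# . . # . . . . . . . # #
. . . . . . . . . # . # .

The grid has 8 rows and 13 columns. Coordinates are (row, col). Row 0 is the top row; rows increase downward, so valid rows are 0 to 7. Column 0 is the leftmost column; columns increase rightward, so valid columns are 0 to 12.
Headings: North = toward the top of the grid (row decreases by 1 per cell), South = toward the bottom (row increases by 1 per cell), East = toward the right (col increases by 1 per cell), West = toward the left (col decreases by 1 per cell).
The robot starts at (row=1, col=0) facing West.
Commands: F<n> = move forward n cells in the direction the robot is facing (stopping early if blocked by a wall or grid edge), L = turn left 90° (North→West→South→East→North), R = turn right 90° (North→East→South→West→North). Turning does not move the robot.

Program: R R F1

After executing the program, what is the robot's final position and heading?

Answer: Final position: (row=1, col=1), facing East

Derivation:
Start: (row=1, col=0), facing West
  R: turn right, now facing North
  R: turn right, now facing East
  F1: move forward 1, now at (row=1, col=1)
Final: (row=1, col=1), facing East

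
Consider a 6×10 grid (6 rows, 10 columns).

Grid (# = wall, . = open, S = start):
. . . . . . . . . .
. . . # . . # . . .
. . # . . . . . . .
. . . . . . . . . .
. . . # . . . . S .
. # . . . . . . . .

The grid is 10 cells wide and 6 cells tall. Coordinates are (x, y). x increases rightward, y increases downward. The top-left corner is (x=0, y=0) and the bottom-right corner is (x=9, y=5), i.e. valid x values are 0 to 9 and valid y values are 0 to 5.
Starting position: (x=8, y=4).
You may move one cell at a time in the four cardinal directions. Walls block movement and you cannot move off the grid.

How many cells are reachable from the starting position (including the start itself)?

BFS flood-fill from (x=8, y=4):
  Distance 0: (x=8, y=4)
  Distance 1: (x=8, y=3), (x=7, y=4), (x=9, y=4), (x=8, y=5)
  Distance 2: (x=8, y=2), (x=7, y=3), (x=9, y=3), (x=6, y=4), (x=7, y=5), (x=9, y=5)
  Distance 3: (x=8, y=1), (x=7, y=2), (x=9, y=2), (x=6, y=3), (x=5, y=4), (x=6, y=5)
  Distance 4: (x=8, y=0), (x=7, y=1), (x=9, y=1), (x=6, y=2), (x=5, y=3), (x=4, y=4), (x=5, y=5)
  Distance 5: (x=7, y=0), (x=9, y=0), (x=5, y=2), (x=4, y=3), (x=4, y=5)
  Distance 6: (x=6, y=0), (x=5, y=1), (x=4, y=2), (x=3, y=3), (x=3, y=5)
  Distance 7: (x=5, y=0), (x=4, y=1), (x=3, y=2), (x=2, y=3), (x=2, y=5)
  Distance 8: (x=4, y=0), (x=1, y=3), (x=2, y=4)
  Distance 9: (x=3, y=0), (x=1, y=2), (x=0, y=3), (x=1, y=4)
  Distance 10: (x=2, y=0), (x=1, y=1), (x=0, y=2), (x=0, y=4)
  Distance 11: (x=1, y=0), (x=0, y=1), (x=2, y=1), (x=0, y=5)
  Distance 12: (x=0, y=0)
Total reachable: 55 (grid has 55 open cells total)

Answer: Reachable cells: 55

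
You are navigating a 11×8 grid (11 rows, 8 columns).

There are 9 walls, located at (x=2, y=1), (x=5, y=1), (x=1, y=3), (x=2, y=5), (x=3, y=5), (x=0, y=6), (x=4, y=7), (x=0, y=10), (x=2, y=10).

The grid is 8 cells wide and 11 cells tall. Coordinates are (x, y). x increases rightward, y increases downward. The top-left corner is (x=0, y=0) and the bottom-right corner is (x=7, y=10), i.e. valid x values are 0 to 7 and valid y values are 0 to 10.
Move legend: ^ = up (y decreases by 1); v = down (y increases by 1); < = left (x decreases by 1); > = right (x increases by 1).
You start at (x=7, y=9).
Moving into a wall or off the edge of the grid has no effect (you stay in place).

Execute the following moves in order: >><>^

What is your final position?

Start: (x=7, y=9)
  > (right): blocked, stay at (x=7, y=9)
  > (right): blocked, stay at (x=7, y=9)
  < (left): (x=7, y=9) -> (x=6, y=9)
  > (right): (x=6, y=9) -> (x=7, y=9)
  ^ (up): (x=7, y=9) -> (x=7, y=8)
Final: (x=7, y=8)

Answer: Final position: (x=7, y=8)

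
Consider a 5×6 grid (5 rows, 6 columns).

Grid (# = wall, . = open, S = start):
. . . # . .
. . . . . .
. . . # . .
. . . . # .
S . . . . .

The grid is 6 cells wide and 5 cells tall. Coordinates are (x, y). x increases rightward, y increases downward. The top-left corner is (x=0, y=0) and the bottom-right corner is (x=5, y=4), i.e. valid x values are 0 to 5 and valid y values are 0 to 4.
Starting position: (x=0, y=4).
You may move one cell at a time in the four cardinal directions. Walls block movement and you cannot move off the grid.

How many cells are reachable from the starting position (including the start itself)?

BFS flood-fill from (x=0, y=4):
  Distance 0: (x=0, y=4)
  Distance 1: (x=0, y=3), (x=1, y=4)
  Distance 2: (x=0, y=2), (x=1, y=3), (x=2, y=4)
  Distance 3: (x=0, y=1), (x=1, y=2), (x=2, y=3), (x=3, y=4)
  Distance 4: (x=0, y=0), (x=1, y=1), (x=2, y=2), (x=3, y=3), (x=4, y=4)
  Distance 5: (x=1, y=0), (x=2, y=1), (x=5, y=4)
  Distance 6: (x=2, y=0), (x=3, y=1), (x=5, y=3)
  Distance 7: (x=4, y=1), (x=5, y=2)
  Distance 8: (x=4, y=0), (x=5, y=1), (x=4, y=2)
  Distance 9: (x=5, y=0)
Total reachable: 27 (grid has 27 open cells total)

Answer: Reachable cells: 27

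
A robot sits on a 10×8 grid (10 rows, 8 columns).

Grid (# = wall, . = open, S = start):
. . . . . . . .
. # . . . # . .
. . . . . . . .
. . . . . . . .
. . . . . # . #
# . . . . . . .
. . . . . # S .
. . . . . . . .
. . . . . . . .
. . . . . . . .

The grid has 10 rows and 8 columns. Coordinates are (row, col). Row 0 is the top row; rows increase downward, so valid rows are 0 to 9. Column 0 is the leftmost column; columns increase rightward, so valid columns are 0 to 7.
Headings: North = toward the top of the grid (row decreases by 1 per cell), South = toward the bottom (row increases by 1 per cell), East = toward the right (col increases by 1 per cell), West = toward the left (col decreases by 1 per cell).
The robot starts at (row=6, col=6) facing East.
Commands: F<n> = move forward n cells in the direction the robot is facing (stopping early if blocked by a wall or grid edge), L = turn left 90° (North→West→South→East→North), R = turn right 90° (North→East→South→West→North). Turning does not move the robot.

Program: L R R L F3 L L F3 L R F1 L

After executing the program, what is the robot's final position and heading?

Answer: Final position: (row=6, col=6), facing South

Derivation:
Start: (row=6, col=6), facing East
  L: turn left, now facing North
  R: turn right, now facing East
  R: turn right, now facing South
  L: turn left, now facing East
  F3: move forward 1/3 (blocked), now at (row=6, col=7)
  L: turn left, now facing North
  L: turn left, now facing West
  F3: move forward 1/3 (blocked), now at (row=6, col=6)
  L: turn left, now facing South
  R: turn right, now facing West
  F1: move forward 0/1 (blocked), now at (row=6, col=6)
  L: turn left, now facing South
Final: (row=6, col=6), facing South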